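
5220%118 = 28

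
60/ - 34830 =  -2/1161 = - 0.00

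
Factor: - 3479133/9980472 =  - 2^( - 3 )*7^1 * 19^( -1)*43^( - 1 )*509^( - 1 )*165673^1 = - 1159711/3326824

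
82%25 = 7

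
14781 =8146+6635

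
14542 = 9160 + 5382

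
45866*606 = 27794796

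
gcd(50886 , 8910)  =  198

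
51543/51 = 1010 + 11/17 = 1010.65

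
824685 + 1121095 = 1945780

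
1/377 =1/377 = 0.00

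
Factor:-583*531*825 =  - 255397725 = - 3^3*5^2*11^2*53^1*59^1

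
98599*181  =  17846419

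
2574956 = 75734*34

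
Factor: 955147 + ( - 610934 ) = 344213 =344213^1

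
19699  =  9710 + 9989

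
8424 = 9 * 936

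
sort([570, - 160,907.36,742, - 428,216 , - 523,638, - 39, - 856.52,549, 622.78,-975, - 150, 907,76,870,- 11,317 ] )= [- 975, - 856.52,- 523, - 428, - 160,-150, - 39, - 11, 76,216  ,  317, 549, 570,  622.78,  638, 742,  870,907, 907.36]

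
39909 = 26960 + 12949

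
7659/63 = 121+4/7  =  121.57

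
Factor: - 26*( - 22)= 572  =  2^2 * 11^1*13^1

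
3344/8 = 418 =418.00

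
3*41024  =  123072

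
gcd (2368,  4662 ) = 74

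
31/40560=31/40560=0.00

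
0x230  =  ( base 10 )560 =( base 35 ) g0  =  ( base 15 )275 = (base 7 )1430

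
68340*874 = 59729160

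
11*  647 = 7117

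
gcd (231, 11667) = 3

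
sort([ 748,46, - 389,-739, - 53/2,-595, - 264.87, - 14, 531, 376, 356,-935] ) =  [ - 935,-739,  -  595, - 389, - 264.87, -53/2,-14,  46, 356, 376, 531, 748 ]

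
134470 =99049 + 35421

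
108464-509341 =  -400877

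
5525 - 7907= -2382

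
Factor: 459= 3^3*17^1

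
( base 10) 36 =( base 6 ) 100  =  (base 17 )22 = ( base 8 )44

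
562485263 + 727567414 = 1290052677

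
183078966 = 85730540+97348426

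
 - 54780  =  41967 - 96747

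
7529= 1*7529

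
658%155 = 38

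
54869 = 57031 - 2162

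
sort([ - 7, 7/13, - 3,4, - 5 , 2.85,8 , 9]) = [ - 7,-5, - 3, 7/13, 2.85, 4,8,9] 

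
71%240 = 71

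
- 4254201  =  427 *( - 9963)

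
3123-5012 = - 1889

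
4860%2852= 2008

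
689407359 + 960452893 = 1649860252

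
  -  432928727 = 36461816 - 469390543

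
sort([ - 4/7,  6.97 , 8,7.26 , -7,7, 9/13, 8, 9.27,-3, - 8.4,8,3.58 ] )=[ - 8.4, - 7, - 3,  -  4/7,9/13, 3.58,6.97,7,  7.26, 8, 8,8,9.27]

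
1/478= 1/478 = 0.00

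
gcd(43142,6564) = 2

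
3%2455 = 3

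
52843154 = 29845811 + 22997343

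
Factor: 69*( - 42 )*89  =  -2^1* 3^2*7^1* 23^1*89^1 = - 257922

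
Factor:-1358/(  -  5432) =2^( - 2 ) = 1/4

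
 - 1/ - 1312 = 1/1312 = 0.00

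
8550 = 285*30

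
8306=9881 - 1575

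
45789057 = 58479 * 783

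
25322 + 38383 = 63705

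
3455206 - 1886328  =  1568878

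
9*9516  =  85644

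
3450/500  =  6+9/10 = 6.90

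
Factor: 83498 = 2^1*83^1 *503^1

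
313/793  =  313/793= 0.39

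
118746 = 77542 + 41204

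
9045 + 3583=12628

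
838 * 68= 56984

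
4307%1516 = 1275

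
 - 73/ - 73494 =73/73494 = 0.00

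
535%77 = 73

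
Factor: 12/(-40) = - 2^( - 1 )*3^1*5^ ( - 1) = - 3/10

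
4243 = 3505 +738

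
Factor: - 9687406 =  - 2^1*967^1*5009^1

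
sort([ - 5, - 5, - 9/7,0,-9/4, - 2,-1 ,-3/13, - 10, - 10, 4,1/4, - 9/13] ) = [ - 10, - 10, -5, - 5, - 9/4,-2,- 9/7, - 1,-9/13, - 3/13,0,1/4, 4]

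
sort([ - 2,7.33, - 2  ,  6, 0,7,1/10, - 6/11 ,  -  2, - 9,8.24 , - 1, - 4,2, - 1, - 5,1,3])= [  -  9 ,-5, - 4, - 2,  -  2, - 2 , - 1, - 1, - 6/11,0, 1/10, 1, 2,3,6,7,7.33, 8.24] 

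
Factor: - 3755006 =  - 2^1 * 1877503^1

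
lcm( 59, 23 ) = 1357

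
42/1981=6/283  =  0.02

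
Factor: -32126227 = -7^1*211^1*21751^1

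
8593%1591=638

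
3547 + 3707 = 7254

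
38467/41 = 938 + 9/41 = 938.22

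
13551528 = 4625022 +8926506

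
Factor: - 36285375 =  - 3^1*5^3*7^1*23^1*601^1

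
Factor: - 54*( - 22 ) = 2^2*3^3*11^1 = 1188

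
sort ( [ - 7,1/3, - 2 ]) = [ - 7, - 2,1/3] 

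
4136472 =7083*584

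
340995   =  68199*5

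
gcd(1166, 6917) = 1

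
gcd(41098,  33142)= 2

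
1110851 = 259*4289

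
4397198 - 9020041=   - 4622843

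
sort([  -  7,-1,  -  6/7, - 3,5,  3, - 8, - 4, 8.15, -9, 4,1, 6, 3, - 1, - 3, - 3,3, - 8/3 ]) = [ - 9, - 8 , - 7,-4,-3, - 3, - 3,- 8/3, - 1,-1, - 6/7, 1, 3,3,3, 4, 5 , 6,8.15 ] 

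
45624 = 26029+19595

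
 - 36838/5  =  -36838/5 =- 7367.60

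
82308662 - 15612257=66696405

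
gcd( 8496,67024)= 944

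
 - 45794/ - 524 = 22897/262 = 87.39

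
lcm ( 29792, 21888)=1072512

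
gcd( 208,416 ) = 208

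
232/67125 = 232/67125 = 0.00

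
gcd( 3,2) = 1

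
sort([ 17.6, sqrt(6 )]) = [ sqrt( 6),  17.6 ]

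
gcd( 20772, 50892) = 12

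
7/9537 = 7/9537 = 0.00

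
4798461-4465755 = 332706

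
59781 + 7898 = 67679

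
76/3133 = 76/3133 = 0.02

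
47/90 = 47/90= 0.52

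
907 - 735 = 172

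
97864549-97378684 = 485865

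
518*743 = 384874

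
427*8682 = 3707214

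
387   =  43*9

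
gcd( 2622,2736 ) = 114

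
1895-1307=588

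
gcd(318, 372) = 6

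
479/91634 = 479/91634 = 0.01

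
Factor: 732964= 2^2 *23^1 *31^1*257^1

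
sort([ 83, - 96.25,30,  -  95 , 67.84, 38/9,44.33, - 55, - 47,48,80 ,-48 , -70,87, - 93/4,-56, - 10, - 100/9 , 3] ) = [-96.25,- 95, - 70, -56, - 55,  -  48, - 47, - 93/4,-100/9, - 10,3,38/9,  30, 44.33, 48, 67.84,80,83, 87 ]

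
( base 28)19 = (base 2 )100101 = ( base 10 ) 37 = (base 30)17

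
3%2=1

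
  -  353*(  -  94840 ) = 33478520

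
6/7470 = 1/1245 = 0.00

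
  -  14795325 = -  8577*1725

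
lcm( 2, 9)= 18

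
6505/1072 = 6505/1072 = 6.07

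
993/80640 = 331/26880 = 0.01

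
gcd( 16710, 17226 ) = 6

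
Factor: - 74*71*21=-2^1*3^1*7^1*37^1*71^1=- 110334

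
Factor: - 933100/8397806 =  -2^1*5^2* 7^1*23^(-1)*31^1*43^1  *182561^ ( - 1 ) = - 466550/4198903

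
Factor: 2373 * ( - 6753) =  - 16024869 = - 3^2*7^1*113^1*2251^1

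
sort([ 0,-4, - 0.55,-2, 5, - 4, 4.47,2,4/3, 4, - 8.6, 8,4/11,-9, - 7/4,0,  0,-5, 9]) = [-9, -8.6,-5, - 4, - 4, - 2,  -  7/4, - 0.55,0,0,0,  4/11 , 4/3,2,  4, 4.47,5 , 8,9]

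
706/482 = 353/241  =  1.46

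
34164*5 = 170820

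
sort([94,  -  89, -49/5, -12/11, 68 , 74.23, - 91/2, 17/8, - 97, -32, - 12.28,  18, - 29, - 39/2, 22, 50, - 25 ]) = [ - 97,-89, - 91/2,- 32, - 29 , - 25,  -  39/2,-12.28, - 49/5,  -  12/11, 17/8,18, 22 , 50, 68,74.23, 94]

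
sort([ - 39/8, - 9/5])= [  -  39/8,  -  9/5]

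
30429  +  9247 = 39676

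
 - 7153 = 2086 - 9239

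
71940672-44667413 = 27273259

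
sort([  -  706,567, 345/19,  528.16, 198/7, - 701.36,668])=[ -706,  -  701.36,345/19, 198/7  ,  528.16,567 , 668]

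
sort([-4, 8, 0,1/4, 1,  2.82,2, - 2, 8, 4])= [-4,- 2, 0,1/4, 1, 2, 2.82 , 4, 8,8 ] 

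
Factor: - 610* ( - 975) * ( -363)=- 215894250=- 2^1*3^2 *5^3*11^2*13^1*61^1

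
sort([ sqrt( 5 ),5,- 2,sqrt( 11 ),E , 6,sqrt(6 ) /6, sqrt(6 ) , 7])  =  [ - 2, sqrt(6)/6,sqrt(5),sqrt( 6 ), E,sqrt (11 ), 5,6, 7]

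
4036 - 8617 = - 4581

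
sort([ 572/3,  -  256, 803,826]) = [ - 256,572/3, 803, 826]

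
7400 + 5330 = 12730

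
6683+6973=13656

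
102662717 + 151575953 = 254238670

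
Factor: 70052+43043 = 5^1*22619^1  =  113095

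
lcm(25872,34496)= 103488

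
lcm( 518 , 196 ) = 7252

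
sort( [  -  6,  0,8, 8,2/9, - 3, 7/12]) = [ - 6, - 3,0,  2/9, 7/12 , 8,8] 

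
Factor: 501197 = 501197^1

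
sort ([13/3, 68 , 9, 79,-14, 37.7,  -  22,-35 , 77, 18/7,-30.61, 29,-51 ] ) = [- 51, - 35,-30.61,-22,-14, 18/7, 13/3, 9, 29, 37.7, 68, 77, 79 ] 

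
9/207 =1/23= 0.04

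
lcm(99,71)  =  7029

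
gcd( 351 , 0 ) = 351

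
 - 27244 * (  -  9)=245196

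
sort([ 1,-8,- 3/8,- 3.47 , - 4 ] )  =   [ - 8 , - 4 , - 3.47,-3/8,1 ]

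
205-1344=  - 1139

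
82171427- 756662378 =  - 674490951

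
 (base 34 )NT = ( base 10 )811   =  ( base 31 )Q5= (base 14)41D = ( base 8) 1453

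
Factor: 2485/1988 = 5/4 = 2^( - 2 )*5^1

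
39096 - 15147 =23949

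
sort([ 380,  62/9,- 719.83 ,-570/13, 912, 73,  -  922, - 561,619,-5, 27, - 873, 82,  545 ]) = [-922, - 873, - 719.83 ,-561, - 570/13,-5,  62/9,  27,73 , 82,380, 545,  619, 912]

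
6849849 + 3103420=9953269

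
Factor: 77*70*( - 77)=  - 2^1*5^1*7^3*11^2 = - 415030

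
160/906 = 80/453 = 0.18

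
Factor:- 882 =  - 2^1*3^2 * 7^2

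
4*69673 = 278692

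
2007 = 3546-1539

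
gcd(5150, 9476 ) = 206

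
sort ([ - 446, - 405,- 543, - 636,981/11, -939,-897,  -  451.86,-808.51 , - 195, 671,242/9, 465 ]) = [ - 939, - 897,-808.51, - 636,-543 , - 451.86, - 446, - 405,  -  195,242/9,981/11,465,671 ]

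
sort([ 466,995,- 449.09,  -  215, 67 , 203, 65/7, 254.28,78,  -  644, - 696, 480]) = [ - 696, - 644,-449.09, - 215,65/7,67 , 78, 203,254.28, 466, 480, 995]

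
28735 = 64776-36041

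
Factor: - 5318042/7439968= - 2^( - 4)*17^1*71^1*2203^1*232499^( - 1 ) = - 2659021/3719984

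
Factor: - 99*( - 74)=7326 = 2^1  *3^2*11^1*37^1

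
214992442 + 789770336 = 1004762778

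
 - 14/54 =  - 7/27=-  0.26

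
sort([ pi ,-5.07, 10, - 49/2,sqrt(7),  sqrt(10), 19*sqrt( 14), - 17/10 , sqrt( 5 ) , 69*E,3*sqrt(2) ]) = [ - 49/2,-5.07,-17/10 , sqrt ( 5 ), sqrt( 7) , pi , sqrt(10 ),3*sqrt( 2), 10  ,  19*sqrt( 14 ),  69*E]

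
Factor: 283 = 283^1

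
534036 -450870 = 83166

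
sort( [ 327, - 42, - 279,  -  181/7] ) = [ -279, - 42,- 181/7, 327 ]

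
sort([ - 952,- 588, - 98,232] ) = [  -  952, - 588,-98,232 ] 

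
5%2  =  1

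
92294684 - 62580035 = 29714649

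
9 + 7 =16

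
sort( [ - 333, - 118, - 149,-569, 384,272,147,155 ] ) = [ - 569, - 333, - 149,-118,147,  155,272, 384]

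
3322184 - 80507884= - 77185700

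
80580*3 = 241740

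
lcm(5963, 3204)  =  214668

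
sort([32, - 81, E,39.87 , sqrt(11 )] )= [ - 81,E, sqrt ( 11), 32,39.87] 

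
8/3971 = 8/3971 =0.00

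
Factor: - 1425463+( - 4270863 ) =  - 2^1 * 17^1 * 239^1*701^1 = - 5696326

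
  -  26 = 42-68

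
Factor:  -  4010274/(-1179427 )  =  2^1*3^2*222793^1*1179427^( - 1)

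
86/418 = 43/209 = 0.21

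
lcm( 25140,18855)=75420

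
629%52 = 5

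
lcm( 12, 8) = 24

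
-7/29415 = -1 + 29408/29415= - 0.00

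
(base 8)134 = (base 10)92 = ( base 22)44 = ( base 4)1130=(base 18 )52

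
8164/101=8164/101=80.83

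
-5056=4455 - 9511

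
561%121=77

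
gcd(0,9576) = 9576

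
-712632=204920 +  - 917552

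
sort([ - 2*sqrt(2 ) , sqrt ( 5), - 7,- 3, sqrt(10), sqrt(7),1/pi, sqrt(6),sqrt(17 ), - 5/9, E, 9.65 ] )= [ - 7, -3, - 2*sqrt(2), - 5/9,1/pi, sqrt (5), sqrt ( 6),  sqrt(7 ), E,sqrt(10), sqrt(17 ),9.65 ]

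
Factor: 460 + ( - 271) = 189 = 3^3*7^1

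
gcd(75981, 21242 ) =817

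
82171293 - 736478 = 81434815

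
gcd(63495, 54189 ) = 9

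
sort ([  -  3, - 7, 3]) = [ -7, - 3, 3] 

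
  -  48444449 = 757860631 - 806305080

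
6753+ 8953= 15706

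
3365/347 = 3365/347 = 9.70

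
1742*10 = 17420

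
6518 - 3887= 2631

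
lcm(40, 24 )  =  120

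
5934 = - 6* (-989)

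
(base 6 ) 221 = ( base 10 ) 85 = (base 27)34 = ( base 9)104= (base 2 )1010101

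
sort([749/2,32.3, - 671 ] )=[ - 671, 32.3, 749/2 ]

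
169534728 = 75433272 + 94101456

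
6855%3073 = 709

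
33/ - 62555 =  - 1 + 62522/62555 =- 0.00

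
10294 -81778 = - 71484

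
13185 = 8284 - - 4901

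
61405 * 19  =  1166695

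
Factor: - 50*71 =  - 3550 = - 2^1 * 5^2*71^1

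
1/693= 1/693=0.00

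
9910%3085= 655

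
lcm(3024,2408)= 130032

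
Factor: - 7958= - 2^1*23^1*173^1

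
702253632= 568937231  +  133316401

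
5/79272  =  5/79272 = 0.00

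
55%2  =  1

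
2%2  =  0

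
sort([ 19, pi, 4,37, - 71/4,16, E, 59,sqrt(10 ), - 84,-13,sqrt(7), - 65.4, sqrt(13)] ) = [ - 84, - 65.4, - 71/4, - 13, sqrt(7), E,pi, sqrt(10), sqrt ( 13), 4, 16, 19,37, 59]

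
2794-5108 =  -  2314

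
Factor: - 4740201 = -3^5 * 19507^1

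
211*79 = 16669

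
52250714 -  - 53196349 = 105447063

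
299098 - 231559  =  67539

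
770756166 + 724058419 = 1494814585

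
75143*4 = 300572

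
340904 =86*3964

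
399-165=234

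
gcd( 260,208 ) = 52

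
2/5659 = 2/5659 = 0.00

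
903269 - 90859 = 812410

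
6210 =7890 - 1680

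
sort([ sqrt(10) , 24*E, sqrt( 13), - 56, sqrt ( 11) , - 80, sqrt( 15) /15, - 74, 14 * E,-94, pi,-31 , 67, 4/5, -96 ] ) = [ - 96,-94, - 80,-74, - 56, - 31 , sqrt ( 15) /15, 4/5, pi, sqrt( 10),sqrt( 11), sqrt( 13),  14*E,24 * E,67]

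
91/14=13/2 = 6.50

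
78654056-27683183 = 50970873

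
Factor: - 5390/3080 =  - 7/4 = -2^( - 2)*7^1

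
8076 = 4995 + 3081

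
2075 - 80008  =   - 77933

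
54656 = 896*61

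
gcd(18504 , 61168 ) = 8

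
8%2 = 0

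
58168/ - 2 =-29084/1 = - 29084.00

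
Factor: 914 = 2^1*457^1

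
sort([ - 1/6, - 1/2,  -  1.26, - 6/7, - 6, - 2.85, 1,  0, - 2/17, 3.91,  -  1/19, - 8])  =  [  -  8, - 6,  -  2.85, - 1.26, - 6/7,-1/2, - 1/6, - 2/17,-1/19 , 0,1,3.91 ]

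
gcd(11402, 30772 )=2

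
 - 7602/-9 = 844 + 2/3  =  844.67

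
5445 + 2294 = 7739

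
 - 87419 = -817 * 107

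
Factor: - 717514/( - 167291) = 2^1*7^1*53^1*173^( - 1) = 742/173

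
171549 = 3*57183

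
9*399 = 3591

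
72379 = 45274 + 27105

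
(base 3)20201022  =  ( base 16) 131F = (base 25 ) 7kk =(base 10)4895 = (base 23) 95J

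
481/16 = 30 + 1/16 = 30.06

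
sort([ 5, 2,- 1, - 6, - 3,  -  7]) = [ - 7, - 6, - 3, - 1,2, 5]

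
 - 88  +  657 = 569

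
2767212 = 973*2844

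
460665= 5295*87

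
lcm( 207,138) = 414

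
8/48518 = 4/24259 = 0.00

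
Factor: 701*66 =46266= 2^1*3^1*11^1 *701^1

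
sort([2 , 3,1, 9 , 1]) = [ 1 , 1, 2,3,9 ] 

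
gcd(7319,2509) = 13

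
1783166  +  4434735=6217901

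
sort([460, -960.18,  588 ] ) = [ - 960.18,460, 588]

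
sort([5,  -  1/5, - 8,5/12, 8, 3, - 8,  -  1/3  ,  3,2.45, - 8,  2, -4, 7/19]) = [  -  8, - 8,-8, -4, - 1/3, - 1/5 , 7/19, 5/12, 2, 2.45, 3, 3 , 5, 8] 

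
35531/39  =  911+2/39 =911.05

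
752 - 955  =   - 203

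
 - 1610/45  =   - 36 + 2/9 =- 35.78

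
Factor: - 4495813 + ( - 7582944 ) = -1433^1*8429^1 = - 12078757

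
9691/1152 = 8+475/1152 = 8.41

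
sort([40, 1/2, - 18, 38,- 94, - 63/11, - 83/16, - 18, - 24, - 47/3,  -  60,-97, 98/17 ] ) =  [  -  97, - 94 , - 60, - 24,-18, - 18,- 47/3, - 63/11, - 83/16,1/2,98/17,38 , 40 ] 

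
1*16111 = 16111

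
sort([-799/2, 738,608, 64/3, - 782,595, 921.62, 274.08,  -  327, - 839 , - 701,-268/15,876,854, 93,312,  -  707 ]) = [-839, - 782, -707, - 701,-799/2,- 327, - 268/15,  64/3,  93,274.08,312,595,608, 738,854, 876,  921.62 ]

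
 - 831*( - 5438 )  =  4518978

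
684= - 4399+5083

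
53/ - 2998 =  - 53/2998= - 0.02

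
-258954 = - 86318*3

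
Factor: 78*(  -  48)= - 2^5*3^2*13^1 = - 3744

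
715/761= 715/761 = 0.94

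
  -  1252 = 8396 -9648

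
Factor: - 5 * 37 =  -185 = - 5^1*37^1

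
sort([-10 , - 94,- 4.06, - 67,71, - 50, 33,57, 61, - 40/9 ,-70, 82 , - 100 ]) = [  -  100, - 94,- 70, - 67,-50,-10, -40/9, - 4.06,33, 57,  61, 71,82] 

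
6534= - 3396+9930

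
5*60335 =301675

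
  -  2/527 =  - 1+525/527= - 0.00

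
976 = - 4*( - 244 )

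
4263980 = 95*44884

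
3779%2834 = 945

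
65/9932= 5/764 = 0.01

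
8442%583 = 280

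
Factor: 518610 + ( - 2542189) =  - 2023579^1 = -2023579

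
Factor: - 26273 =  - 13^1*43^1*47^1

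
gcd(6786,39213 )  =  9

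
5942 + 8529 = 14471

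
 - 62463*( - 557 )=34791891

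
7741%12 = 1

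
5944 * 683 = 4059752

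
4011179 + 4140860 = 8152039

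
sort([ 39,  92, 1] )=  [ 1, 39,  92 ]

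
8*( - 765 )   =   - 6120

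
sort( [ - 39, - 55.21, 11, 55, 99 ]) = [ - 55.21, - 39, 11,55, 99 ]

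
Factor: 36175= 5^2 * 1447^1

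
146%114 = 32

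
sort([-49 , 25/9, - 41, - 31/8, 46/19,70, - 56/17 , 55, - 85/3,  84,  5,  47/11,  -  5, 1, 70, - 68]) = [ - 68,-49, - 41, - 85/3,  -  5, - 31/8 , - 56/17,1,46/19, 25/9, 47/11,  5, 55,70, 70 , 84 ] 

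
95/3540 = 19/708 = 0.03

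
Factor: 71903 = 13^1*5531^1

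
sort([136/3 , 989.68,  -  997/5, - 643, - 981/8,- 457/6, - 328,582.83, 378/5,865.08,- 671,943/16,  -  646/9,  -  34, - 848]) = [ - 848,  -  671, - 643, - 328, - 997/5, - 981/8, - 457/6,-646/9 , - 34, 136/3  ,  943/16,378/5 , 582.83,865.08,  989.68]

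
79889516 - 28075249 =51814267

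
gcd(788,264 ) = 4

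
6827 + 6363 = 13190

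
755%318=119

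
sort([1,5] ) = [ 1,  5]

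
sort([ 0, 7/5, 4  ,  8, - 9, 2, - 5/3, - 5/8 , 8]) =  [ - 9, - 5/3,  -  5/8, 0, 7/5, 2, 4, 8 , 8] 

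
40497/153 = 264 + 35/51 =264.69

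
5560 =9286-3726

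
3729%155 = 9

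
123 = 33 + 90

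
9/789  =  3/263 = 0.01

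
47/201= 47/201 = 0.23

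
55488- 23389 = 32099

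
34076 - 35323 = - 1247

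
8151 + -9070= -919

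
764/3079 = 764/3079 = 0.25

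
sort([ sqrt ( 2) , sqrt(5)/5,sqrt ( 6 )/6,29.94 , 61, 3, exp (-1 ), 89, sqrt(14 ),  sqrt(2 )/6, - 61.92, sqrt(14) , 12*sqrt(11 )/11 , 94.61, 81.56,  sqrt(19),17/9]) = [ - 61.92,  sqrt(2 )/6,exp(-1),sqrt(6 ) /6,sqrt( 5)/5 , sqrt(2 ),17/9, 3,12*sqrt(11 ) /11, sqrt(14),  sqrt(14),sqrt(19),29.94,  61, 81.56 , 89, 94.61]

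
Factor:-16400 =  - 2^4*5^2*41^1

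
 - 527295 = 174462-701757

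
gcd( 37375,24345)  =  5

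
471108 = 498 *946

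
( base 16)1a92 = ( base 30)7GM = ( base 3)100022221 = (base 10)6802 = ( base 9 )10287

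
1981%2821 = 1981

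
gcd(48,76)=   4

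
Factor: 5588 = 2^2*11^1*127^1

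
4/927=4/927 =0.00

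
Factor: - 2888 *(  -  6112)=2^8*19^2*191^1 = 17651456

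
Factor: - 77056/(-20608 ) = 2^1 * 23^( - 1)*43^1 = 86/23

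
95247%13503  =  726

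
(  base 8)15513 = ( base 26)a8j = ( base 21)FHF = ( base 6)52203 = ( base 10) 6987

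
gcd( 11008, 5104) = 16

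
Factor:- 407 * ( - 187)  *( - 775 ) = - 5^2*11^2*17^1 * 31^1*37^1 = - 58984475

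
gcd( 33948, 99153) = 207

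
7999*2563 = 20501437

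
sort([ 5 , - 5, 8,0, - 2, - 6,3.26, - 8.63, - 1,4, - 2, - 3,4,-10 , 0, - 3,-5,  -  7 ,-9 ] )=[ - 10, - 9, - 8.63, - 7, - 6, - 5, - 5, - 3, - 3, - 2 , - 2, - 1,0, 0, 3.26, 4,  4,5, 8] 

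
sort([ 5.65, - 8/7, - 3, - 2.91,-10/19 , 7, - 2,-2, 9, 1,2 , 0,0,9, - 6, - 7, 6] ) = [ - 7,-6, - 3, - 2.91 , - 2, - 2,- 8/7, - 10/19,0, 0,  1,2,  5.65,6,7,9, 9]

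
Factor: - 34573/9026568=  - 2^( - 3)*3^( - 2)*7^1*11^1*283^(-1)*443^ ( - 1) *449^1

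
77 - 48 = 29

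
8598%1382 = 306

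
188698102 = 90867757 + 97830345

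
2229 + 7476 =9705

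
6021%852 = 57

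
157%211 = 157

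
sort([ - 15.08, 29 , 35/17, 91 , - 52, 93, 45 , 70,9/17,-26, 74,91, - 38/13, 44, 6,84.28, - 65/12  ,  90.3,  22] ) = [ - 52,-26, - 15.08 , - 65/12,- 38/13,9/17 , 35/17, 6, 22, 29 , 44, 45,70,74,84.28 , 90.3, 91, 91, 93]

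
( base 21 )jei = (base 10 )8691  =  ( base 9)12826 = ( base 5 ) 234231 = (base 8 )20763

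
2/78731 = 2/78731= 0.00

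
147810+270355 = 418165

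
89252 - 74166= 15086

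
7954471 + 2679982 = 10634453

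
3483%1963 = 1520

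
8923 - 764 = 8159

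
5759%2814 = 131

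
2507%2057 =450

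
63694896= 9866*6456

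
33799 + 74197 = 107996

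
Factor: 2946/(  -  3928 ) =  - 3/4 = - 2^( - 2 )*3^1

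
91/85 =91/85= 1.07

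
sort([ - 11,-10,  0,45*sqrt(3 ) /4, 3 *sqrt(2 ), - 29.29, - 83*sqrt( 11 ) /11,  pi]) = [ - 29.29, - 83 * sqrt(11 ) /11 , - 11,-10, 0, pi,  3*sqrt( 2),45*sqrt(3 )/4 ]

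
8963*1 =8963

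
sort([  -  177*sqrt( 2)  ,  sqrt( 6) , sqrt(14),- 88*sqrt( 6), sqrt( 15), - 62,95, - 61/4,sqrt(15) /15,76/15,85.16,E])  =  [ - 177*sqrt(  2), - 88*sqrt( 6), - 62, - 61/4, sqrt(15 )/15,sqrt( 6), E,sqrt( 14),  sqrt( 15) , 76/15 , 85.16,95 ] 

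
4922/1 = 4922 = 4922.00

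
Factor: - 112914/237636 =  - 153/322=- 2^(  -  1)* 3^2*7^( - 1 )*17^1*23^( - 1) 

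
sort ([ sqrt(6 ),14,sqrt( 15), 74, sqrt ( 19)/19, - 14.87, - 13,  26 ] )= [ - 14.87 ,-13,sqrt(19)/19,sqrt( 6), sqrt ( 15 ),  14, 26,  74 ]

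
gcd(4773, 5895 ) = 3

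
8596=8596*1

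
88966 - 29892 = 59074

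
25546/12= 2128  +  5/6 = 2128.83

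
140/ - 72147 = -140/72147 = -0.00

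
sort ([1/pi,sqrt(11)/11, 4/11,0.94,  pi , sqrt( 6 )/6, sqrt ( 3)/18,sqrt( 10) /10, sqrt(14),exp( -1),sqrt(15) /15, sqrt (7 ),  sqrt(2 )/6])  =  [ sqrt(3)/18, sqrt(2) /6,  sqrt( 15) /15, sqrt( 11)/11,sqrt(10 ) /10,1/pi, 4/11,  exp( - 1), sqrt( 6 ) /6,0.94,sqrt(7 ), pi,sqrt ( 14 ) ] 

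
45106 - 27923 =17183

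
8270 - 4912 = 3358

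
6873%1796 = 1485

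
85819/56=1532 + 27/56 = 1532.48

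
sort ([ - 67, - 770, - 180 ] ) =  [ - 770,-180, - 67] 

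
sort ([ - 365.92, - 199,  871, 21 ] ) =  [  -  365.92, - 199,  21,871]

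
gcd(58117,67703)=1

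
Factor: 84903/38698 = 2^( - 1)  *  3^1*7^1 * 11^( - 1 )* 13^1*311^1*1759^( - 1) 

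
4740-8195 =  - 3455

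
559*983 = 549497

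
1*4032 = 4032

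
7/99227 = 7/99227 = 0.00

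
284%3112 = 284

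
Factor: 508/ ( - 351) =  - 2^2*3^( - 3 )*13^( - 1)*127^1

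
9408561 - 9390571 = 17990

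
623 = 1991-1368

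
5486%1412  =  1250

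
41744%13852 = 188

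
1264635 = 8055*157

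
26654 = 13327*2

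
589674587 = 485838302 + 103836285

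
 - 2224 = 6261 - 8485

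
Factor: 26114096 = 2^4*239^1*6829^1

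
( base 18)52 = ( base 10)92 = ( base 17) 57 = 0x5C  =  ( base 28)38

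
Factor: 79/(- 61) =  - 61^( - 1) * 79^1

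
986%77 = 62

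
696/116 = 6 = 6.00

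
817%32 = 17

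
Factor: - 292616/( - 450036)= 2^1 * 3^ ( - 5 )*79^1 = 158/243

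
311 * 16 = 4976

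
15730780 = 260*60503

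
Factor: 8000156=2^2*2000039^1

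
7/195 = 7/195 =0.04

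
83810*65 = 5447650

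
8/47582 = 4/23791=0.00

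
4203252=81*51892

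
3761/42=89+23/42=89.55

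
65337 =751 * 87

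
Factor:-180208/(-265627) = 2^4 * 7^1* 23^( - 1 )*1609^1  *11549^ ( - 1 ) 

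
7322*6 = 43932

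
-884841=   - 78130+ - 806711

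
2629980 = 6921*380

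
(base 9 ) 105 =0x56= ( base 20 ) 46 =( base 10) 86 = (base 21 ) 42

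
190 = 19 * 10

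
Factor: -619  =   - 619^1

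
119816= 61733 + 58083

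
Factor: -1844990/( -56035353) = 2^1*3^( - 1 ) *5^1*7^1 * 11^( - 1)*37^( - 1)*26357^1*45893^( - 1)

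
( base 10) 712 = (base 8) 1310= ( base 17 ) 27f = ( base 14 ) 38C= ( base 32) M8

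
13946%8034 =5912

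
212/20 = 53/5 = 10.60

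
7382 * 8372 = 61802104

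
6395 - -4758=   11153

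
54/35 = 54/35 =1.54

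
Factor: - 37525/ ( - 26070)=2^( - 1)*3^ (-1)*5^1*11^( - 1 )*19^1 = 95/66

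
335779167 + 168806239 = 504585406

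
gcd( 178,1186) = 2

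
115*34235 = 3937025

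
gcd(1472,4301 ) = 23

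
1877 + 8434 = 10311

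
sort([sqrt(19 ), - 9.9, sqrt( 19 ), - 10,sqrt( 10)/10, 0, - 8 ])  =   [ - 10,  -  9.9,  -  8,  0, sqrt (10)/10,sqrt(19),sqrt( 19)] 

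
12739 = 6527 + 6212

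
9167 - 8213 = 954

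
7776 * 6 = 46656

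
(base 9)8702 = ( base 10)6401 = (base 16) 1901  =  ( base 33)5SW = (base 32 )681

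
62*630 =39060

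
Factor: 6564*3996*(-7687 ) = -2^4*3^4*37^1*547^1*7687^1= - 201628042128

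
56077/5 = 11215 + 2/5  =  11215.40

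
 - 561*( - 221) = 123981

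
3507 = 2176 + 1331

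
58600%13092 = 6232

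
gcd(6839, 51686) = 1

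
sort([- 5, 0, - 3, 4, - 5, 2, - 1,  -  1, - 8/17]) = [ - 5,-5, - 3, - 1 ,- 1,-8/17, 0, 2,4]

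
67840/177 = 67840/177 = 383.28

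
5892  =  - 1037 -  - 6929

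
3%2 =1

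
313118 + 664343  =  977461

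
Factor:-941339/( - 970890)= 2^(-1 ) *3^( - 1) * 5^( - 1)*7^2*19211^1*32363^( - 1)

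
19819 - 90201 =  - 70382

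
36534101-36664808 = -130707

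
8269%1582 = 359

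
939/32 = 29 + 11/32 = 29.34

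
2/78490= 1/39245= 0.00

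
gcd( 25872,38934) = 42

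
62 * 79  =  4898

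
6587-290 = 6297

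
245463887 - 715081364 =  - 469617477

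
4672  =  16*292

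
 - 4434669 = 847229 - 5281898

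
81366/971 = 83 + 773/971 = 83.80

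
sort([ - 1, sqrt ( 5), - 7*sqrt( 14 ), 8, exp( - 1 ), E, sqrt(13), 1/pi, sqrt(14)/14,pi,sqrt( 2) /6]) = [ -7*sqrt ( 14), - 1, sqrt( 2) /6,  sqrt( 14) /14, 1/pi, exp( - 1), sqrt( 5), E, pi, sqrt(13), 8] 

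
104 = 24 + 80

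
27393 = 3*9131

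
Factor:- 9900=-2^2*3^2 * 5^2*11^1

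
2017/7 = 288 + 1/7 = 288.14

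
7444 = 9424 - 1980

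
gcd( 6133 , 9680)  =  1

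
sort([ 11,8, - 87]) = [ - 87,8 , 11]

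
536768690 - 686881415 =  - 150112725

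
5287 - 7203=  - 1916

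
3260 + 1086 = 4346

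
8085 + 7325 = 15410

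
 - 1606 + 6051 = 4445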